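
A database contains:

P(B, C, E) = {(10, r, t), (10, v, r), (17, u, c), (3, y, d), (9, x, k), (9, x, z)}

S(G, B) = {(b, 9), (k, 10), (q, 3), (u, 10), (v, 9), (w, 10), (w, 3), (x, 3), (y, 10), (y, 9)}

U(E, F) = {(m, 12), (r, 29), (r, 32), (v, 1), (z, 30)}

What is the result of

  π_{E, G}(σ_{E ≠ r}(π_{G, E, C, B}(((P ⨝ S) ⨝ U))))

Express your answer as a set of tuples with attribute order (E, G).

{(z, b), (z, v), (z, y)}

Joining P and S on B yields {(10, r, t, k), (10, r, t, u), (10, r, t, w), (10, r, t, y), (10, v, r, k), (10, v, r, u), (10, v, r, w), (10, v, r, y), (3, y, d, q), (3, y, d, w), (3, y, d, x), (9, x, k, b), (9, x, k, v), (9, x, k, y), (9, x, z, b), (9, x, z, v), (9, x, z, y)}.
Joining (P ⨝ S) and U on E yields {(10, v, r, k, 29), (10, v, r, k, 32), (10, v, r, u, 29), (10, v, r, u, 32), (10, v, r, w, 29), (10, v, r, w, 32), (10, v, r, y, 29), (10, v, r, y, 32), (9, x, z, b, 30), (9, x, z, v, 30), (9, x, z, y, 30)}.
π_{G, E, C, B} gives {(b, z, x, 9), (k, r, v, 10), (u, r, v, 10), (v, z, x, 9), (w, r, v, 10), (y, r, v, 10), (y, z, x, 9)} (4 duplicate(s) eliminated).
Selection E ≠ r: {(b, z, x, 9), (v, z, x, 9), (y, z, x, 9)}
π_{E, G} gives {(z, b), (z, v), (z, y)}.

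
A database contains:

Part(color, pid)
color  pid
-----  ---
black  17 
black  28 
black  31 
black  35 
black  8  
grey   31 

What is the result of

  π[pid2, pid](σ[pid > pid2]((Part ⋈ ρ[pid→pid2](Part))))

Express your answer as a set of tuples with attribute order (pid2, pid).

{(17, 28), (17, 31), (17, 35), (28, 31), (28, 35), (31, 35), (8, 17), (8, 28), (8, 31), (8, 35)}

ρ[pid→pid2]: schema becomes (color, pid2); tuples unchanged.
Part ⋈ ρ[pid→pid2](Part) (natural join on color): {(black, 17, 17), (black, 17, 28), (black, 17, 31), (black, 17, 35), (black, 17, 8), (black, 28, 17), (black, 28, 28), (black, 28, 31), (black, 28, 35), (black, 28, 8), (black, 31, 17), (black, 31, 28), (black, 31, 31), (black, 31, 35), (black, 31, 8), (black, 35, 17), (black, 35, 28), (black, 35, 31), (black, 35, 35), (black, 35, 8), (black, 8, 17), (black, 8, 28), (black, 8, 31), (black, 8, 35), (black, 8, 8), (grey, 31, 31)}
Selection pid > pid2: {(black, 17, 8), (black, 28, 17), (black, 28, 8), (black, 31, 17), (black, 31, 28), (black, 31, 8), (black, 35, 17), (black, 35, 28), (black, 35, 31), (black, 35, 8)}
π[pid2, pid]: project onto (pid2, pid) → {(17, 28), (17, 31), (17, 35), (28, 31), (28, 35), (31, 35), (8, 17), (8, 28), (8, 31), (8, 35)}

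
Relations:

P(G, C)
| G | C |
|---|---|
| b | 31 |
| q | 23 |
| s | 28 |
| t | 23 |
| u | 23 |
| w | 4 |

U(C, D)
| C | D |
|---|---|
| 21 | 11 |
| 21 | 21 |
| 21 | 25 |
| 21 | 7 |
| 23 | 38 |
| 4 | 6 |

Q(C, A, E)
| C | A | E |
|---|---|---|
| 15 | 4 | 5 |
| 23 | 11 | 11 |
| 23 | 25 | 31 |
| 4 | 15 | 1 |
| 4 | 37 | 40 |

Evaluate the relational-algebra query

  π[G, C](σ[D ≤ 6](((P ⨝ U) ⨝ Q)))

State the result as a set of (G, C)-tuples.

P ⋈ U (natural join on C): {(q, 23, 38), (t, 23, 38), (u, 23, 38), (w, 4, 6)}
(P ⨝ U) ⋈ Q (natural join on C): {(q, 23, 38, 11, 11), (q, 23, 38, 25, 31), (t, 23, 38, 11, 11), (t, 23, 38, 25, 31), (u, 23, 38, 11, 11), (u, 23, 38, 25, 31), (w, 4, 6, 15, 1), (w, 4, 6, 37, 40)}
Filtering on D ≤ 6 leaves {(w, 4, 6, 15, 1), (w, 4, 6, 37, 40)}.
π_{G, C} gives {(w, 4)} (1 duplicate(s) eliminated).

{(w, 4)}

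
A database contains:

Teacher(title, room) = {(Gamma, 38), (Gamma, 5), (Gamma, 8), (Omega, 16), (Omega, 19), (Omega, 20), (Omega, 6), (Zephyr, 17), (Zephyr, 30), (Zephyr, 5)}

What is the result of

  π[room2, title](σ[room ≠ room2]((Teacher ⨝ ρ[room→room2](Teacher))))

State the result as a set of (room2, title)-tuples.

{(16, Omega), (17, Zephyr), (19, Omega), (20, Omega), (30, Zephyr), (38, Gamma), (5, Gamma), (5, Zephyr), (6, Omega), (8, Gamma)}

ρ[room→room2]: schema becomes (title, room2); tuples unchanged.
Natural join on title: {(Gamma, 38, 38), (Gamma, 38, 5), (Gamma, 38, 8), (Gamma, 5, 38), (Gamma, 5, 5), (Gamma, 5, 8), (Gamma, 8, 38), (Gamma, 8, 5), (Gamma, 8, 8), (Omega, 16, 16), (Omega, 16, 19), (Omega, 16, 20), (Omega, 16, 6), (Omega, 19, 16), (Omega, 19, 19), (Omega, 19, 20), (Omega, 19, 6), (Omega, 20, 16), (Omega, 20, 19), (Omega, 20, 20), (Omega, 20, 6), (Omega, 6, 16), (Omega, 6, 19), (Omega, 6, 20), (Omega, 6, 6), (Zephyr, 17, 17), (Zephyr, 17, 30), (Zephyr, 17, 5), (Zephyr, 30, 17), (Zephyr, 30, 30), (Zephyr, 30, 5), (Zephyr, 5, 17), (Zephyr, 5, 30), (Zephyr, 5, 5)}
σ[room ≠ room2]: keep tuples satisfying room ≠ room2 → {(Gamma, 38, 5), (Gamma, 38, 8), (Gamma, 5, 38), (Gamma, 5, 8), (Gamma, 8, 38), (Gamma, 8, 5), (Omega, 16, 19), (Omega, 16, 20), (Omega, 16, 6), (Omega, 19, 16), (Omega, 19, 20), (Omega, 19, 6), (Omega, 20, 16), (Omega, 20, 19), (Omega, 20, 6), (Omega, 6, 16), (Omega, 6, 19), (Omega, 6, 20), (Zephyr, 17, 30), (Zephyr, 17, 5), (Zephyr, 30, 17), (Zephyr, 30, 5), (Zephyr, 5, 17), (Zephyr, 5, 30)}
π_{room2, title} gives {(16, Omega), (17, Zephyr), (19, Omega), (20, Omega), (30, Zephyr), (38, Gamma), (5, Gamma), (5, Zephyr), (6, Omega), (8, Gamma)} (14 duplicate(s) eliminated).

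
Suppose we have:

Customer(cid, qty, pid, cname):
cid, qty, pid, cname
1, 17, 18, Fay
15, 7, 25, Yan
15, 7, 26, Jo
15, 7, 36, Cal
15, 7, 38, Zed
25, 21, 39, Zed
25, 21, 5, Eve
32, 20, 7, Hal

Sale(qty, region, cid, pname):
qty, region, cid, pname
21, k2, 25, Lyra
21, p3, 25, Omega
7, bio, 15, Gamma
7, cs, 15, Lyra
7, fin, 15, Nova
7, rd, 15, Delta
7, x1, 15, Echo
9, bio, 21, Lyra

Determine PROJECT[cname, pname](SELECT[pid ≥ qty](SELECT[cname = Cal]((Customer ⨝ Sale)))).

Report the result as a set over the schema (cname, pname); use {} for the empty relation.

Customer ⋈ Sale (natural join on cid, qty): {(15, 7, 25, Yan, bio, Gamma), (15, 7, 25, Yan, cs, Lyra), (15, 7, 25, Yan, fin, Nova), (15, 7, 25, Yan, rd, Delta), (15, 7, 25, Yan, x1, Echo), (15, 7, 26, Jo, bio, Gamma), (15, 7, 26, Jo, cs, Lyra), (15, 7, 26, Jo, fin, Nova), (15, 7, 26, Jo, rd, Delta), (15, 7, 26, Jo, x1, Echo), (15, 7, 36, Cal, bio, Gamma), (15, 7, 36, Cal, cs, Lyra), (15, 7, 36, Cal, fin, Nova), (15, 7, 36, Cal, rd, Delta), (15, 7, 36, Cal, x1, Echo), (15, 7, 38, Zed, bio, Gamma), (15, 7, 38, Zed, cs, Lyra), (15, 7, 38, Zed, fin, Nova), (15, 7, 38, Zed, rd, Delta), (15, 7, 38, Zed, x1, Echo), (25, 21, 39, Zed, k2, Lyra), (25, 21, 39, Zed, p3, Omega), (25, 21, 5, Eve, k2, Lyra), (25, 21, 5, Eve, p3, Omega)}
Selection cname = Cal: {(15, 7, 36, Cal, bio, Gamma), (15, 7, 36, Cal, cs, Lyra), (15, 7, 36, Cal, fin, Nova), (15, 7, 36, Cal, rd, Delta), (15, 7, 36, Cal, x1, Echo)}
Selection pid ≥ qty: {(15, 7, 36, Cal, bio, Gamma), (15, 7, 36, Cal, cs, Lyra), (15, 7, 36, Cal, fin, Nova), (15, 7, 36, Cal, rd, Delta), (15, 7, 36, Cal, x1, Echo)}
Projecting to cname, pname: {(Cal, Delta), (Cal, Echo), (Cal, Gamma), (Cal, Lyra), (Cal, Nova)}

{(Cal, Delta), (Cal, Echo), (Cal, Gamma), (Cal, Lyra), (Cal, Nova)}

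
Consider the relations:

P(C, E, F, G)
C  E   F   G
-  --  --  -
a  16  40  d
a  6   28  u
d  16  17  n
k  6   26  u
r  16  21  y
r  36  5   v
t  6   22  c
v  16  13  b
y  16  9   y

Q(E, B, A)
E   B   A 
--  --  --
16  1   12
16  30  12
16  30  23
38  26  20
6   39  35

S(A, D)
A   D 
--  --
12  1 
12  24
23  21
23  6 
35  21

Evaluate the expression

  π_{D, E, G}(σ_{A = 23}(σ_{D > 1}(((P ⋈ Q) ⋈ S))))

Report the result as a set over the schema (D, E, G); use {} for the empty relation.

Joining P and Q on E yields {(a, 16, 40, d, 1, 12), (a, 16, 40, d, 30, 12), (a, 16, 40, d, 30, 23), (a, 6, 28, u, 39, 35), (d, 16, 17, n, 1, 12), (d, 16, 17, n, 30, 12), (d, 16, 17, n, 30, 23), (k, 6, 26, u, 39, 35), (r, 16, 21, y, 1, 12), (r, 16, 21, y, 30, 12), (r, 16, 21, y, 30, 23), (t, 6, 22, c, 39, 35), (v, 16, 13, b, 1, 12), (v, 16, 13, b, 30, 12), (v, 16, 13, b, 30, 23), (y, 16, 9, y, 1, 12), (y, 16, 9, y, 30, 12), (y, 16, 9, y, 30, 23)}.
Joining (P ⋈ Q) and S on A yields {(a, 16, 40, d, 1, 12, 1), (a, 16, 40, d, 1, 12, 24), (a, 16, 40, d, 30, 12, 1), (a, 16, 40, d, 30, 12, 24), (a, 16, 40, d, 30, 23, 21), (a, 16, 40, d, 30, 23, 6), (a, 6, 28, u, 39, 35, 21), (d, 16, 17, n, 1, 12, 1), (d, 16, 17, n, 1, 12, 24), (d, 16, 17, n, 30, 12, 1), (d, 16, 17, n, 30, 12, 24), (d, 16, 17, n, 30, 23, 21), (d, 16, 17, n, 30, 23, 6), (k, 6, 26, u, 39, 35, 21), (r, 16, 21, y, 1, 12, 1), (r, 16, 21, y, 1, 12, 24), (r, 16, 21, y, 30, 12, 1), (r, 16, 21, y, 30, 12, 24), (r, 16, 21, y, 30, 23, 21), (r, 16, 21, y, 30, 23, 6), (t, 6, 22, c, 39, 35, 21), (v, 16, 13, b, 1, 12, 1), (v, 16, 13, b, 1, 12, 24), (v, 16, 13, b, 30, 12, 1), (v, 16, 13, b, 30, 12, 24), (v, 16, 13, b, 30, 23, 21), (v, 16, 13, b, 30, 23, 6), (y, 16, 9, y, 1, 12, 1), (y, 16, 9, y, 1, 12, 24), (y, 16, 9, y, 30, 12, 1), (y, 16, 9, y, 30, 12, 24), (y, 16, 9, y, 30, 23, 21), (y, 16, 9, y, 30, 23, 6)}.
Selection D > 1: {(a, 16, 40, d, 1, 12, 24), (a, 16, 40, d, 30, 12, 24), (a, 16, 40, d, 30, 23, 21), (a, 16, 40, d, 30, 23, 6), (a, 6, 28, u, 39, 35, 21), (d, 16, 17, n, 1, 12, 24), (d, 16, 17, n, 30, 12, 24), (d, 16, 17, n, 30, 23, 21), (d, 16, 17, n, 30, 23, 6), (k, 6, 26, u, 39, 35, 21), (r, 16, 21, y, 1, 12, 24), (r, 16, 21, y, 30, 12, 24), (r, 16, 21, y, 30, 23, 21), (r, 16, 21, y, 30, 23, 6), (t, 6, 22, c, 39, 35, 21), (v, 16, 13, b, 1, 12, 24), (v, 16, 13, b, 30, 12, 24), (v, 16, 13, b, 30, 23, 21), (v, 16, 13, b, 30, 23, 6), (y, 16, 9, y, 1, 12, 24), (y, 16, 9, y, 30, 12, 24), (y, 16, 9, y, 30, 23, 21), (y, 16, 9, y, 30, 23, 6)}
Selection A = 23: {(a, 16, 40, d, 30, 23, 21), (a, 16, 40, d, 30, 23, 6), (d, 16, 17, n, 30, 23, 21), (d, 16, 17, n, 30, 23, 6), (r, 16, 21, y, 30, 23, 21), (r, 16, 21, y, 30, 23, 6), (v, 16, 13, b, 30, 23, 21), (v, 16, 13, b, 30, 23, 6), (y, 16, 9, y, 30, 23, 21), (y, 16, 9, y, 30, 23, 6)}
Keep only column(s) D, E, G (2 duplicate(s) eliminated): {(21, 16, b), (21, 16, d), (21, 16, n), (21, 16, y), (6, 16, b), (6, 16, d), (6, 16, n), (6, 16, y)}

{(21, 16, b), (21, 16, d), (21, 16, n), (21, 16, y), (6, 16, b), (6, 16, d), (6, 16, n), (6, 16, y)}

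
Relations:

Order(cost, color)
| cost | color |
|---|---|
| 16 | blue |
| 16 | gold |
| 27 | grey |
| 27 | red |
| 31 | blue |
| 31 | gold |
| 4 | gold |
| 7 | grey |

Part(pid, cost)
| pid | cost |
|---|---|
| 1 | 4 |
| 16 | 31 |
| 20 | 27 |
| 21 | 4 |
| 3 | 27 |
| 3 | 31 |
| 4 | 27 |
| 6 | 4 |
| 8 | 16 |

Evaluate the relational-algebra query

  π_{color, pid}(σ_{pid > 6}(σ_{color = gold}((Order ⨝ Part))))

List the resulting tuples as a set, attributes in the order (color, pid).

{(gold, 16), (gold, 21), (gold, 8)}

Joining Order and Part on cost yields {(16, blue, 8), (16, gold, 8), (27, grey, 20), (27, grey, 3), (27, grey, 4), (27, red, 20), (27, red, 3), (27, red, 4), (31, blue, 16), (31, blue, 3), (31, gold, 16), (31, gold, 3), (4, gold, 1), (4, gold, 21), (4, gold, 6)}.
Apply σ_{color = gold}; surviving tuples: {(16, gold, 8), (31, gold, 16), (31, gold, 3), (4, gold, 1), (4, gold, 21), (4, gold, 6)}
Apply σ_{pid > 6}; surviving tuples: {(16, gold, 8), (31, gold, 16), (4, gold, 21)}
π[color, pid]: project onto (color, pid) → {(gold, 16), (gold, 21), (gold, 8)}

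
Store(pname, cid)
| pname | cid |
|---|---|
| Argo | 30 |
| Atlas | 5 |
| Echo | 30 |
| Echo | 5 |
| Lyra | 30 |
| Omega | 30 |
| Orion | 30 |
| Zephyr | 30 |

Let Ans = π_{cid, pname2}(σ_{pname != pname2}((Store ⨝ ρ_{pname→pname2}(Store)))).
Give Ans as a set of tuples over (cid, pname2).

{(30, Argo), (30, Echo), (30, Lyra), (30, Omega), (30, Orion), (30, Zephyr), (5, Atlas), (5, Echo)}

ρ[pname→pname2]: schema becomes (pname2, cid); tuples unchanged.
Store ⋈ ρ_{pname→pname2}(Store) (natural join on cid): {(Argo, 30, Argo), (Argo, 30, Echo), (Argo, 30, Lyra), (Argo, 30, Omega), (Argo, 30, Orion), (Argo, 30, Zephyr), (Atlas, 5, Atlas), (Atlas, 5, Echo), (Echo, 30, Argo), (Echo, 30, Echo), (Echo, 30, Lyra), (Echo, 30, Omega), (Echo, 30, Orion), (Echo, 30, Zephyr), (Echo, 5, Atlas), (Echo, 5, Echo), (Lyra, 30, Argo), (Lyra, 30, Echo), (Lyra, 30, Lyra), (Lyra, 30, Omega), (Lyra, 30, Orion), (Lyra, 30, Zephyr), (Omega, 30, Argo), (Omega, 30, Echo), (Omega, 30, Lyra), (Omega, 30, Omega), (Omega, 30, Orion), (Omega, 30, Zephyr), (Orion, 30, Argo), (Orion, 30, Echo), (Orion, 30, Lyra), (Orion, 30, Omega), (Orion, 30, Orion), (Orion, 30, Zephyr), (Zephyr, 30, Argo), (Zephyr, 30, Echo), (Zephyr, 30, Lyra), (Zephyr, 30, Omega), (Zephyr, 30, Orion), (Zephyr, 30, Zephyr)}
Apply σ_{pname != pname2}; surviving tuples: {(Argo, 30, Echo), (Argo, 30, Lyra), (Argo, 30, Omega), (Argo, 30, Orion), (Argo, 30, Zephyr), (Atlas, 5, Echo), (Echo, 30, Argo), (Echo, 30, Lyra), (Echo, 30, Omega), (Echo, 30, Orion), (Echo, 30, Zephyr), (Echo, 5, Atlas), (Lyra, 30, Argo), (Lyra, 30, Echo), (Lyra, 30, Omega), (Lyra, 30, Orion), (Lyra, 30, Zephyr), (Omega, 30, Argo), (Omega, 30, Echo), (Omega, 30, Lyra), (Omega, 30, Orion), (Omega, 30, Zephyr), (Orion, 30, Argo), (Orion, 30, Echo), (Orion, 30, Lyra), (Orion, 30, Omega), (Orion, 30, Zephyr), (Zephyr, 30, Argo), (Zephyr, 30, Echo), (Zephyr, 30, Lyra), (Zephyr, 30, Omega), (Zephyr, 30, Orion)}
Projecting to cid, pname2 (24 duplicate(s) eliminated): {(30, Argo), (30, Echo), (30, Lyra), (30, Omega), (30, Orion), (30, Zephyr), (5, Atlas), (5, Echo)}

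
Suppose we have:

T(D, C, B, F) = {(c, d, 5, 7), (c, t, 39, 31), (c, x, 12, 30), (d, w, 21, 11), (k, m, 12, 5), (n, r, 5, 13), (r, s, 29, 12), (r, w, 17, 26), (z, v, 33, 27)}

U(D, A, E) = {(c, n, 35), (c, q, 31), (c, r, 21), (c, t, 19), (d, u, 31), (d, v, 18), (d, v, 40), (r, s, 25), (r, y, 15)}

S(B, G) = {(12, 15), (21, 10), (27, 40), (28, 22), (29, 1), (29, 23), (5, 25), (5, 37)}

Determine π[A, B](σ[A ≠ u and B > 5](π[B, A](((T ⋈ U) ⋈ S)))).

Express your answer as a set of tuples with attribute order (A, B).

{(n, 12), (q, 12), (r, 12), (s, 29), (t, 12), (v, 21), (y, 29)}

Joining T and U on D yields {(c, d, 5, 7, n, 35), (c, d, 5, 7, q, 31), (c, d, 5, 7, r, 21), (c, d, 5, 7, t, 19), (c, t, 39, 31, n, 35), (c, t, 39, 31, q, 31), (c, t, 39, 31, r, 21), (c, t, 39, 31, t, 19), (c, x, 12, 30, n, 35), (c, x, 12, 30, q, 31), (c, x, 12, 30, r, 21), (c, x, 12, 30, t, 19), (d, w, 21, 11, u, 31), (d, w, 21, 11, v, 18), (d, w, 21, 11, v, 40), (r, s, 29, 12, s, 25), (r, s, 29, 12, y, 15), (r, w, 17, 26, s, 25), (r, w, 17, 26, y, 15)}.
Joining (T ⋈ U) and S on B yields {(c, d, 5, 7, n, 35, 25), (c, d, 5, 7, n, 35, 37), (c, d, 5, 7, q, 31, 25), (c, d, 5, 7, q, 31, 37), (c, d, 5, 7, r, 21, 25), (c, d, 5, 7, r, 21, 37), (c, d, 5, 7, t, 19, 25), (c, d, 5, 7, t, 19, 37), (c, x, 12, 30, n, 35, 15), (c, x, 12, 30, q, 31, 15), (c, x, 12, 30, r, 21, 15), (c, x, 12, 30, t, 19, 15), (d, w, 21, 11, u, 31, 10), (d, w, 21, 11, v, 18, 10), (d, w, 21, 11, v, 40, 10), (r, s, 29, 12, s, 25, 1), (r, s, 29, 12, s, 25, 23), (r, s, 29, 12, y, 15, 1), (r, s, 29, 12, y, 15, 23)}.
Projecting to B, A (7 duplicate(s) eliminated): {(12, n), (12, q), (12, r), (12, t), (21, u), (21, v), (29, s), (29, y), (5, n), (5, q), (5, r), (5, t)}
Apply σ_{A ≠ u and B > 5}; surviving tuples: {(12, n), (12, q), (12, r), (12, t), (21, v), (29, s), (29, y)}
Projecting to A, B: {(n, 12), (q, 12), (r, 12), (s, 29), (t, 12), (v, 21), (y, 29)}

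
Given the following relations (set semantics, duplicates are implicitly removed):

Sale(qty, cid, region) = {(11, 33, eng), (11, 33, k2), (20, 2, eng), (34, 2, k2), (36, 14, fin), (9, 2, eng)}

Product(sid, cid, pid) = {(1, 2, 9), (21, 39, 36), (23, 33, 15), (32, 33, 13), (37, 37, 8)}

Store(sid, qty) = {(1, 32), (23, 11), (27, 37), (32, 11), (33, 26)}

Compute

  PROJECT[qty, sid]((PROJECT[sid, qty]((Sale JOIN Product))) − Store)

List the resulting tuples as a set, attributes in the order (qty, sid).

Joining Sale and Product on cid yields {(11, 33, eng, 23, 15), (11, 33, eng, 32, 13), (11, 33, k2, 23, 15), (11, 33, k2, 32, 13), (20, 2, eng, 1, 9), (34, 2, k2, 1, 9), (9, 2, eng, 1, 9)}.
π[sid, qty]: project onto (sid, qty) (2 duplicate(s) eliminated) → {(1, 20), (1, 34), (1, 9), (23, 11), (32, 11)}
Set difference of the two operands is {(1, 20), (1, 34), (1, 9)}.
π[qty, sid]: project onto (qty, sid) → {(20, 1), (34, 1), (9, 1)}

{(20, 1), (34, 1), (9, 1)}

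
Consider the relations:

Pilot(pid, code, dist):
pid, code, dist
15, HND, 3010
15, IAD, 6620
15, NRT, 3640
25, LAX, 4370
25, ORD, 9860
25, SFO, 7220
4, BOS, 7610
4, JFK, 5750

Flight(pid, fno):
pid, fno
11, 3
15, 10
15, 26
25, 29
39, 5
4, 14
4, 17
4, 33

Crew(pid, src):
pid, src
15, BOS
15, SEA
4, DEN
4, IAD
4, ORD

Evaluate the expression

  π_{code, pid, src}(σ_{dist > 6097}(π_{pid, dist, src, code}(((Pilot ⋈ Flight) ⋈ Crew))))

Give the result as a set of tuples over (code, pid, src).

Joining Pilot and Flight on pid yields {(15, HND, 3010, 10), (15, HND, 3010, 26), (15, IAD, 6620, 10), (15, IAD, 6620, 26), (15, NRT, 3640, 10), (15, NRT, 3640, 26), (25, LAX, 4370, 29), (25, ORD, 9860, 29), (25, SFO, 7220, 29), (4, BOS, 7610, 14), (4, BOS, 7610, 17), (4, BOS, 7610, 33), (4, JFK, 5750, 14), (4, JFK, 5750, 17), (4, JFK, 5750, 33)}.
Joining (Pilot ⋈ Flight) and Crew on pid yields {(15, HND, 3010, 10, BOS), (15, HND, 3010, 10, SEA), (15, HND, 3010, 26, BOS), (15, HND, 3010, 26, SEA), (15, IAD, 6620, 10, BOS), (15, IAD, 6620, 10, SEA), (15, IAD, 6620, 26, BOS), (15, IAD, 6620, 26, SEA), (15, NRT, 3640, 10, BOS), (15, NRT, 3640, 10, SEA), (15, NRT, 3640, 26, BOS), (15, NRT, 3640, 26, SEA), (4, BOS, 7610, 14, DEN), (4, BOS, 7610, 14, IAD), (4, BOS, 7610, 14, ORD), (4, BOS, 7610, 17, DEN), (4, BOS, 7610, 17, IAD), (4, BOS, 7610, 17, ORD), (4, BOS, 7610, 33, DEN), (4, BOS, 7610, 33, IAD), (4, BOS, 7610, 33, ORD), (4, JFK, 5750, 14, DEN), (4, JFK, 5750, 14, IAD), (4, JFK, 5750, 14, ORD), (4, JFK, 5750, 17, DEN), (4, JFK, 5750, 17, IAD), (4, JFK, 5750, 17, ORD), (4, JFK, 5750, 33, DEN), (4, JFK, 5750, 33, IAD), (4, JFK, 5750, 33, ORD)}.
π[pid, dist, src, code]: project onto (pid, dist, src, code) (18 duplicate(s) eliminated) → {(15, 3010, BOS, HND), (15, 3010, SEA, HND), (15, 3640, BOS, NRT), (15, 3640, SEA, NRT), (15, 6620, BOS, IAD), (15, 6620, SEA, IAD), (4, 5750, DEN, JFK), (4, 5750, IAD, JFK), (4, 5750, ORD, JFK), (4, 7610, DEN, BOS), (4, 7610, IAD, BOS), (4, 7610, ORD, BOS)}
σ[dist > 6097]: keep tuples satisfying dist > 6097 → {(15, 6620, BOS, IAD), (15, 6620, SEA, IAD), (4, 7610, DEN, BOS), (4, 7610, IAD, BOS), (4, 7610, ORD, BOS)}
π[code, pid, src]: project onto (code, pid, src) → {(BOS, 4, DEN), (BOS, 4, IAD), (BOS, 4, ORD), (IAD, 15, BOS), (IAD, 15, SEA)}

{(BOS, 4, DEN), (BOS, 4, IAD), (BOS, 4, ORD), (IAD, 15, BOS), (IAD, 15, SEA)}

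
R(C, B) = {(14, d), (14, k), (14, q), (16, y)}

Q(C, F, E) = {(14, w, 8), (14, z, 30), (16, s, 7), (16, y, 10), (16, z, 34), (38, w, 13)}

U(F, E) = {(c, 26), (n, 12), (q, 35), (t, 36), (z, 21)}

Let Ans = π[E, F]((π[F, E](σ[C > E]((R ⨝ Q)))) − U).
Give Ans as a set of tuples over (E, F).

{(10, y), (7, s), (8, w)}

R ⋈ Q (natural join on C): {(14, d, w, 8), (14, d, z, 30), (14, k, w, 8), (14, k, z, 30), (14, q, w, 8), (14, q, z, 30), (16, y, s, 7), (16, y, y, 10), (16, y, z, 34)}
Apply σ_{C > E}; surviving tuples: {(14, d, w, 8), (14, k, w, 8), (14, q, w, 8), (16, y, s, 7), (16, y, y, 10)}
π_{F, E} gives {(s, 7), (w, 8), (y, 10)} (2 duplicate(s) eliminated).
Taking the difference: {(s, 7), (w, 8), (y, 10)}
π_{E, F} gives {(10, y), (7, s), (8, w)}.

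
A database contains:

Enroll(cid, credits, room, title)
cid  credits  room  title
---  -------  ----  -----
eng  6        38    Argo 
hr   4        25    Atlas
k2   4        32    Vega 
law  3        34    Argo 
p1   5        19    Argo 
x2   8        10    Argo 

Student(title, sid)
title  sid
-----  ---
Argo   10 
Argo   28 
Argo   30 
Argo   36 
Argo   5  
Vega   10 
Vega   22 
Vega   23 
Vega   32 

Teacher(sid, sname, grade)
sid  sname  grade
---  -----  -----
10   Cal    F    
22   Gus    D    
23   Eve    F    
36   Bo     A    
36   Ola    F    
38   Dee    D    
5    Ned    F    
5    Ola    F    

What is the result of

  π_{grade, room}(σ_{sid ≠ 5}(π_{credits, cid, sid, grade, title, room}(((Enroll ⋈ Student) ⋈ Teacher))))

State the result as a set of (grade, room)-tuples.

Natural join on title: {(eng, 6, 38, Argo, 10), (eng, 6, 38, Argo, 28), (eng, 6, 38, Argo, 30), (eng, 6, 38, Argo, 36), (eng, 6, 38, Argo, 5), (k2, 4, 32, Vega, 10), (k2, 4, 32, Vega, 22), (k2, 4, 32, Vega, 23), (k2, 4, 32, Vega, 32), (law, 3, 34, Argo, 10), (law, 3, 34, Argo, 28), (law, 3, 34, Argo, 30), (law, 3, 34, Argo, 36), (law, 3, 34, Argo, 5), (p1, 5, 19, Argo, 10), (p1, 5, 19, Argo, 28), (p1, 5, 19, Argo, 30), (p1, 5, 19, Argo, 36), (p1, 5, 19, Argo, 5), (x2, 8, 10, Argo, 10), (x2, 8, 10, Argo, 28), (x2, 8, 10, Argo, 30), (x2, 8, 10, Argo, 36), (x2, 8, 10, Argo, 5)}
Natural join on sid: {(eng, 6, 38, Argo, 10, Cal, F), (eng, 6, 38, Argo, 36, Bo, A), (eng, 6, 38, Argo, 36, Ola, F), (eng, 6, 38, Argo, 5, Ned, F), (eng, 6, 38, Argo, 5, Ola, F), (k2, 4, 32, Vega, 10, Cal, F), (k2, 4, 32, Vega, 22, Gus, D), (k2, 4, 32, Vega, 23, Eve, F), (law, 3, 34, Argo, 10, Cal, F), (law, 3, 34, Argo, 36, Bo, A), (law, 3, 34, Argo, 36, Ola, F), (law, 3, 34, Argo, 5, Ned, F), (law, 3, 34, Argo, 5, Ola, F), (p1, 5, 19, Argo, 10, Cal, F), (p1, 5, 19, Argo, 36, Bo, A), (p1, 5, 19, Argo, 36, Ola, F), (p1, 5, 19, Argo, 5, Ned, F), (p1, 5, 19, Argo, 5, Ola, F), (x2, 8, 10, Argo, 10, Cal, F), (x2, 8, 10, Argo, 36, Bo, A), (x2, 8, 10, Argo, 36, Ola, F), (x2, 8, 10, Argo, 5, Ned, F), (x2, 8, 10, Argo, 5, Ola, F)}
Keep only column(s) credits, cid, sid, grade, title, room (4 duplicate(s) eliminated): {(3, law, 10, F, Argo, 34), (3, law, 36, A, Argo, 34), (3, law, 36, F, Argo, 34), (3, law, 5, F, Argo, 34), (4, k2, 10, F, Vega, 32), (4, k2, 22, D, Vega, 32), (4, k2, 23, F, Vega, 32), (5, p1, 10, F, Argo, 19), (5, p1, 36, A, Argo, 19), (5, p1, 36, F, Argo, 19), (5, p1, 5, F, Argo, 19), (6, eng, 10, F, Argo, 38), (6, eng, 36, A, Argo, 38), (6, eng, 36, F, Argo, 38), (6, eng, 5, F, Argo, 38), (8, x2, 10, F, Argo, 10), (8, x2, 36, A, Argo, 10), (8, x2, 36, F, Argo, 10), (8, x2, 5, F, Argo, 10)}
Selection sid ≠ 5: {(3, law, 10, F, Argo, 34), (3, law, 36, A, Argo, 34), (3, law, 36, F, Argo, 34), (4, k2, 10, F, Vega, 32), (4, k2, 22, D, Vega, 32), (4, k2, 23, F, Vega, 32), (5, p1, 10, F, Argo, 19), (5, p1, 36, A, Argo, 19), (5, p1, 36, F, Argo, 19), (6, eng, 10, F, Argo, 38), (6, eng, 36, A, Argo, 38), (6, eng, 36, F, Argo, 38), (8, x2, 10, F, Argo, 10), (8, x2, 36, A, Argo, 10), (8, x2, 36, F, Argo, 10)}
Keep only column(s) grade, room (5 duplicate(s) eliminated): {(A, 10), (A, 19), (A, 34), (A, 38), (D, 32), (F, 10), (F, 19), (F, 32), (F, 34), (F, 38)}

{(A, 10), (A, 19), (A, 34), (A, 38), (D, 32), (F, 10), (F, 19), (F, 32), (F, 34), (F, 38)}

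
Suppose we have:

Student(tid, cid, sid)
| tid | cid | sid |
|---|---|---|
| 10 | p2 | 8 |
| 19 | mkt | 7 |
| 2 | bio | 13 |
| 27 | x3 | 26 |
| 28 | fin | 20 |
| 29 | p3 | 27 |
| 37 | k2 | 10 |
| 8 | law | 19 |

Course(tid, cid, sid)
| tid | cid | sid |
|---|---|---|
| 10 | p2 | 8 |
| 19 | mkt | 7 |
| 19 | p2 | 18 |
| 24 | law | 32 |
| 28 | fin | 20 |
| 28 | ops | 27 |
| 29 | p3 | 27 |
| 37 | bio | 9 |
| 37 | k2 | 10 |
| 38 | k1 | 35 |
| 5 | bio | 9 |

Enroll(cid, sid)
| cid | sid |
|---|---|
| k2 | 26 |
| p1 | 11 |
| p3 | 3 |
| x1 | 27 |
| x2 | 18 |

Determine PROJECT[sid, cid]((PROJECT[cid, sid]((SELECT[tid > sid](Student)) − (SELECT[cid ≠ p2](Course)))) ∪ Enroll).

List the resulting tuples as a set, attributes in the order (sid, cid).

Apply σ_{tid > sid}; surviving tuples: {(10, p2, 8), (19, mkt, 7), (27, x3, 26), (28, fin, 20), (29, p3, 27), (37, k2, 10)}
Apply σ_{cid ≠ p2}; surviving tuples: {(19, mkt, 7), (24, law, 32), (28, fin, 20), (28, ops, 27), (29, p3, 27), (37, bio, 9), (37, k2, 10), (38, k1, 35), (5, bio, 9)}
Taking the difference: {(10, p2, 8), (27, x3, 26)}
π_{cid, sid} gives {(p2, 8), (x3, 26)}.
Taking the union: {(k2, 26), (p1, 11), (p2, 8), (p3, 3), (x1, 27), (x2, 18), (x3, 26)}
π_{sid, cid} gives {(11, p1), (18, x2), (26, k2), (26, x3), (27, x1), (3, p3), (8, p2)}.

{(11, p1), (18, x2), (26, k2), (26, x3), (27, x1), (3, p3), (8, p2)}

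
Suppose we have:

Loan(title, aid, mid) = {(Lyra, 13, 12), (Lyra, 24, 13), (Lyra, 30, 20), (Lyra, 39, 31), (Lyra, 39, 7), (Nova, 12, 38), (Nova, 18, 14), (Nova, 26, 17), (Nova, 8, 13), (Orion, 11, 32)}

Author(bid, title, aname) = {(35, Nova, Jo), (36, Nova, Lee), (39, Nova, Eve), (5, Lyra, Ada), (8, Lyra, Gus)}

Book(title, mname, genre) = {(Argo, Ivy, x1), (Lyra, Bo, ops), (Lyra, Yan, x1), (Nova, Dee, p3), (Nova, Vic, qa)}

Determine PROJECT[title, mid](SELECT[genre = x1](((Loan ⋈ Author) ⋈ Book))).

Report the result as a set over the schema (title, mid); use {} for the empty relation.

{(Lyra, 12), (Lyra, 13), (Lyra, 20), (Lyra, 31), (Lyra, 7)}

Natural join on title: {(Lyra, 13, 12, 5, Ada), (Lyra, 13, 12, 8, Gus), (Lyra, 24, 13, 5, Ada), (Lyra, 24, 13, 8, Gus), (Lyra, 30, 20, 5, Ada), (Lyra, 30, 20, 8, Gus), (Lyra, 39, 31, 5, Ada), (Lyra, 39, 31, 8, Gus), (Lyra, 39, 7, 5, Ada), (Lyra, 39, 7, 8, Gus), (Nova, 12, 38, 35, Jo), (Nova, 12, 38, 36, Lee), (Nova, 12, 38, 39, Eve), (Nova, 18, 14, 35, Jo), (Nova, 18, 14, 36, Lee), (Nova, 18, 14, 39, Eve), (Nova, 26, 17, 35, Jo), (Nova, 26, 17, 36, Lee), (Nova, 26, 17, 39, Eve), (Nova, 8, 13, 35, Jo), (Nova, 8, 13, 36, Lee), (Nova, 8, 13, 39, Eve)}
Natural join on title: {(Lyra, 13, 12, 5, Ada, Bo, ops), (Lyra, 13, 12, 5, Ada, Yan, x1), (Lyra, 13, 12, 8, Gus, Bo, ops), (Lyra, 13, 12, 8, Gus, Yan, x1), (Lyra, 24, 13, 5, Ada, Bo, ops), (Lyra, 24, 13, 5, Ada, Yan, x1), (Lyra, 24, 13, 8, Gus, Bo, ops), (Lyra, 24, 13, 8, Gus, Yan, x1), (Lyra, 30, 20, 5, Ada, Bo, ops), (Lyra, 30, 20, 5, Ada, Yan, x1), (Lyra, 30, 20, 8, Gus, Bo, ops), (Lyra, 30, 20, 8, Gus, Yan, x1), (Lyra, 39, 31, 5, Ada, Bo, ops), (Lyra, 39, 31, 5, Ada, Yan, x1), (Lyra, 39, 31, 8, Gus, Bo, ops), (Lyra, 39, 31, 8, Gus, Yan, x1), (Lyra, 39, 7, 5, Ada, Bo, ops), (Lyra, 39, 7, 5, Ada, Yan, x1), (Lyra, 39, 7, 8, Gus, Bo, ops), (Lyra, 39, 7, 8, Gus, Yan, x1), (Nova, 12, 38, 35, Jo, Dee, p3), (Nova, 12, 38, 35, Jo, Vic, qa), (Nova, 12, 38, 36, Lee, Dee, p3), (Nova, 12, 38, 36, Lee, Vic, qa), (Nova, 12, 38, 39, Eve, Dee, p3), (Nova, 12, 38, 39, Eve, Vic, qa), (Nova, 18, 14, 35, Jo, Dee, p3), (Nova, 18, 14, 35, Jo, Vic, qa), (Nova, 18, 14, 36, Lee, Dee, p3), (Nova, 18, 14, 36, Lee, Vic, qa), (Nova, 18, 14, 39, Eve, Dee, p3), (Nova, 18, 14, 39, Eve, Vic, qa), (Nova, 26, 17, 35, Jo, Dee, p3), (Nova, 26, 17, 35, Jo, Vic, qa), (Nova, 26, 17, 36, Lee, Dee, p3), (Nova, 26, 17, 36, Lee, Vic, qa), (Nova, 26, 17, 39, Eve, Dee, p3), (Nova, 26, 17, 39, Eve, Vic, qa), (Nova, 8, 13, 35, Jo, Dee, p3), (Nova, 8, 13, 35, Jo, Vic, qa), (Nova, 8, 13, 36, Lee, Dee, p3), (Nova, 8, 13, 36, Lee, Vic, qa), (Nova, 8, 13, 39, Eve, Dee, p3), (Nova, 8, 13, 39, Eve, Vic, qa)}
Filtering on genre = x1 leaves {(Lyra, 13, 12, 5, Ada, Yan, x1), (Lyra, 13, 12, 8, Gus, Yan, x1), (Lyra, 24, 13, 5, Ada, Yan, x1), (Lyra, 24, 13, 8, Gus, Yan, x1), (Lyra, 30, 20, 5, Ada, Yan, x1), (Lyra, 30, 20, 8, Gus, Yan, x1), (Lyra, 39, 31, 5, Ada, Yan, x1), (Lyra, 39, 31, 8, Gus, Yan, x1), (Lyra, 39, 7, 5, Ada, Yan, x1), (Lyra, 39, 7, 8, Gus, Yan, x1)}.
Keep only column(s) title, mid (5 duplicate(s) eliminated): {(Lyra, 12), (Lyra, 13), (Lyra, 20), (Lyra, 31), (Lyra, 7)}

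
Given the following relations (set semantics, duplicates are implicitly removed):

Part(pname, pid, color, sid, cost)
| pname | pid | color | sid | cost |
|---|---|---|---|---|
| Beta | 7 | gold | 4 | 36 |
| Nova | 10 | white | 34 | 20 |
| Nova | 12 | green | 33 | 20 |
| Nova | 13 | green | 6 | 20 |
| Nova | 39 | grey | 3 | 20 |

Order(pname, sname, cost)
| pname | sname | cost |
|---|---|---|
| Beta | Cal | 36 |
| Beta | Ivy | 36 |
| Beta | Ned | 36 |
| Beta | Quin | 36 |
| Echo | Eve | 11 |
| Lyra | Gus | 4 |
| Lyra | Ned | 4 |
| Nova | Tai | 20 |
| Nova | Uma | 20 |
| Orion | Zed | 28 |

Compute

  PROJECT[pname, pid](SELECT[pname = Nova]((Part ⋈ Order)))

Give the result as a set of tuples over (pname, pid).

Part ⋈ Order (natural join on pname, cost): {(Beta, 7, gold, 4, 36, Cal), (Beta, 7, gold, 4, 36, Ivy), (Beta, 7, gold, 4, 36, Ned), (Beta, 7, gold, 4, 36, Quin), (Nova, 10, white, 34, 20, Tai), (Nova, 10, white, 34, 20, Uma), (Nova, 12, green, 33, 20, Tai), (Nova, 12, green, 33, 20, Uma), (Nova, 13, green, 6, 20, Tai), (Nova, 13, green, 6, 20, Uma), (Nova, 39, grey, 3, 20, Tai), (Nova, 39, grey, 3, 20, Uma)}
Filtering on pname = Nova leaves {(Nova, 10, white, 34, 20, Tai), (Nova, 10, white, 34, 20, Uma), (Nova, 12, green, 33, 20, Tai), (Nova, 12, green, 33, 20, Uma), (Nova, 13, green, 6, 20, Tai), (Nova, 13, green, 6, 20, Uma), (Nova, 39, grey, 3, 20, Tai), (Nova, 39, grey, 3, 20, Uma)}.
π_{pname, pid} gives {(Nova, 10), (Nova, 12), (Nova, 13), (Nova, 39)} (4 duplicate(s) eliminated).

{(Nova, 10), (Nova, 12), (Nova, 13), (Nova, 39)}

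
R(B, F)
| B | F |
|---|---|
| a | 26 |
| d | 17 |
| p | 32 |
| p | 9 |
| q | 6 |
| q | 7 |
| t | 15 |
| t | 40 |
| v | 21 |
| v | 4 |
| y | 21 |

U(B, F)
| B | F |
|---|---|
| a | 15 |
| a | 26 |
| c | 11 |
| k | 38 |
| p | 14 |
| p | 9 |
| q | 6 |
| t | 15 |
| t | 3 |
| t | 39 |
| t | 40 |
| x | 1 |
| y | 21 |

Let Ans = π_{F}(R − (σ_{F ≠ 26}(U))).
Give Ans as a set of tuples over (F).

{17, 21, 26, 32, 4, 7}

Selection F ≠ 26: {(a, 15), (c, 11), (k, 38), (p, 14), (p, 9), (q, 6), (t, 15), (t, 3), (t, 39), (t, 40), (x, 1), (y, 21)}
Set difference of the two operands is {(a, 26), (d, 17), (p, 32), (q, 7), (v, 21), (v, 4)}.
Projecting to F: {17, 21, 26, 32, 4, 7}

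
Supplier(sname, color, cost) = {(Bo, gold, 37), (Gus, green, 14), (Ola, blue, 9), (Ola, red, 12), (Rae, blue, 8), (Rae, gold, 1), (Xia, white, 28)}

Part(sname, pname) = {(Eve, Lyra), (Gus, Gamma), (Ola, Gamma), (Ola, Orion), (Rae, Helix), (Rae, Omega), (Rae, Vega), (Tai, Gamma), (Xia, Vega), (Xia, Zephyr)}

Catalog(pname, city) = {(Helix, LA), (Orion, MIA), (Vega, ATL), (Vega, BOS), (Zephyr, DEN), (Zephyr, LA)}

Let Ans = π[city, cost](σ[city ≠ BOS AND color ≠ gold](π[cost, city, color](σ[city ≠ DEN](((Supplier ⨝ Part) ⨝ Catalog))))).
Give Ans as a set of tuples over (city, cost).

{(ATL, 28), (ATL, 8), (LA, 28), (LA, 8), (MIA, 12), (MIA, 9)}

Supplier ⋈ Part (natural join on sname): {(Gus, green, 14, Gamma), (Ola, blue, 9, Gamma), (Ola, blue, 9, Orion), (Ola, red, 12, Gamma), (Ola, red, 12, Orion), (Rae, blue, 8, Helix), (Rae, blue, 8, Omega), (Rae, blue, 8, Vega), (Rae, gold, 1, Helix), (Rae, gold, 1, Omega), (Rae, gold, 1, Vega), (Xia, white, 28, Vega), (Xia, white, 28, Zephyr)}
(Supplier ⨝ Part) ⋈ Catalog (natural join on pname): {(Ola, blue, 9, Orion, MIA), (Ola, red, 12, Orion, MIA), (Rae, blue, 8, Helix, LA), (Rae, blue, 8, Vega, ATL), (Rae, blue, 8, Vega, BOS), (Rae, gold, 1, Helix, LA), (Rae, gold, 1, Vega, ATL), (Rae, gold, 1, Vega, BOS), (Xia, white, 28, Vega, ATL), (Xia, white, 28, Vega, BOS), (Xia, white, 28, Zephyr, DEN), (Xia, white, 28, Zephyr, LA)}
Filtering on city ≠ DEN leaves {(Ola, blue, 9, Orion, MIA), (Ola, red, 12, Orion, MIA), (Rae, blue, 8, Helix, LA), (Rae, blue, 8, Vega, ATL), (Rae, blue, 8, Vega, BOS), (Rae, gold, 1, Helix, LA), (Rae, gold, 1, Vega, ATL), (Rae, gold, 1, Vega, BOS), (Xia, white, 28, Vega, ATL), (Xia, white, 28, Vega, BOS), (Xia, white, 28, Zephyr, LA)}.
Keep only column(s) cost, city, color: {(1, ATL, gold), (1, BOS, gold), (1, LA, gold), (12, MIA, red), (28, ATL, white), (28, BOS, white), (28, LA, white), (8, ATL, blue), (8, BOS, blue), (8, LA, blue), (9, MIA, blue)}
Filtering on city ≠ BOS AND color ≠ gold leaves {(12, MIA, red), (28, ATL, white), (28, LA, white), (8, ATL, blue), (8, LA, blue), (9, MIA, blue)}.
Keep only column(s) city, cost: {(ATL, 28), (ATL, 8), (LA, 28), (LA, 8), (MIA, 12), (MIA, 9)}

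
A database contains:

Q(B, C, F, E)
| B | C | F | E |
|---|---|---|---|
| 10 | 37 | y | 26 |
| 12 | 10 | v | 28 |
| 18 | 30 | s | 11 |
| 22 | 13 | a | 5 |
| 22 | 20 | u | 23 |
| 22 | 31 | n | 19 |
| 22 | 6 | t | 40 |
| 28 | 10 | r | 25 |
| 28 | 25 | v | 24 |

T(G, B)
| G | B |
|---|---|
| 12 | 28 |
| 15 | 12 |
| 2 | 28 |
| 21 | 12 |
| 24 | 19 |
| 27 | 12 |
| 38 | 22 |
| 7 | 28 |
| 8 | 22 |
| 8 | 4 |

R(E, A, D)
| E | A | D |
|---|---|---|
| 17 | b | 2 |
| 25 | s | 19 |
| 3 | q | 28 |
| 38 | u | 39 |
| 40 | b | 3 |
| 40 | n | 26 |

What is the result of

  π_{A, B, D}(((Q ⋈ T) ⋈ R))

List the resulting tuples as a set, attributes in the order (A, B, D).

Q ⋈ T (natural join on B): {(12, 10, v, 28, 15), (12, 10, v, 28, 21), (12, 10, v, 28, 27), (22, 13, a, 5, 38), (22, 13, a, 5, 8), (22, 20, u, 23, 38), (22, 20, u, 23, 8), (22, 31, n, 19, 38), (22, 31, n, 19, 8), (22, 6, t, 40, 38), (22, 6, t, 40, 8), (28, 10, r, 25, 12), (28, 10, r, 25, 2), (28, 10, r, 25, 7), (28, 25, v, 24, 12), (28, 25, v, 24, 2), (28, 25, v, 24, 7)}
(Q ⋈ T) ⋈ R (natural join on E): {(22, 6, t, 40, 38, b, 3), (22, 6, t, 40, 38, n, 26), (22, 6, t, 40, 8, b, 3), (22, 6, t, 40, 8, n, 26), (28, 10, r, 25, 12, s, 19), (28, 10, r, 25, 2, s, 19), (28, 10, r, 25, 7, s, 19)}
Keep only column(s) A, B, D (4 duplicate(s) eliminated): {(b, 22, 3), (n, 22, 26), (s, 28, 19)}

{(b, 22, 3), (n, 22, 26), (s, 28, 19)}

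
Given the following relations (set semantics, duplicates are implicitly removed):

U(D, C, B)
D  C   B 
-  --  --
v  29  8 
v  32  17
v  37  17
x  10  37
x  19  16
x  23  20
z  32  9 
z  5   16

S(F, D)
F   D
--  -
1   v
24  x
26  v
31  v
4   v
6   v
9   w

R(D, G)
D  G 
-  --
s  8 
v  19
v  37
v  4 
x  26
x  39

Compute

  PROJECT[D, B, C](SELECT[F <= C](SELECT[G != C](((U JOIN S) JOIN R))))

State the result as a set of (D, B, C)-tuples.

{(v, 17, 32), (v, 17, 37), (v, 8, 29)}

Joining U and S on D yields {(v, 29, 8, 1), (v, 29, 8, 26), (v, 29, 8, 31), (v, 29, 8, 4), (v, 29, 8, 6), (v, 32, 17, 1), (v, 32, 17, 26), (v, 32, 17, 31), (v, 32, 17, 4), (v, 32, 17, 6), (v, 37, 17, 1), (v, 37, 17, 26), (v, 37, 17, 31), (v, 37, 17, 4), (v, 37, 17, 6), (x, 10, 37, 24), (x, 19, 16, 24), (x, 23, 20, 24)}.
Joining (U JOIN S) and R on D yields {(v, 29, 8, 1, 19), (v, 29, 8, 1, 37), (v, 29, 8, 1, 4), (v, 29, 8, 26, 19), (v, 29, 8, 26, 37), (v, 29, 8, 26, 4), (v, 29, 8, 31, 19), (v, 29, 8, 31, 37), (v, 29, 8, 31, 4), (v, 29, 8, 4, 19), (v, 29, 8, 4, 37), (v, 29, 8, 4, 4), (v, 29, 8, 6, 19), (v, 29, 8, 6, 37), (v, 29, 8, 6, 4), (v, 32, 17, 1, 19), (v, 32, 17, 1, 37), (v, 32, 17, 1, 4), (v, 32, 17, 26, 19), (v, 32, 17, 26, 37), (v, 32, 17, 26, 4), (v, 32, 17, 31, 19), (v, 32, 17, 31, 37), (v, 32, 17, 31, 4), (v, 32, 17, 4, 19), (v, 32, 17, 4, 37), (v, 32, 17, 4, 4), (v, 32, 17, 6, 19), (v, 32, 17, 6, 37), (v, 32, 17, 6, 4), (v, 37, 17, 1, 19), (v, 37, 17, 1, 37), (v, 37, 17, 1, 4), (v, 37, 17, 26, 19), (v, 37, 17, 26, 37), (v, 37, 17, 26, 4), (v, 37, 17, 31, 19), (v, 37, 17, 31, 37), (v, 37, 17, 31, 4), (v, 37, 17, 4, 19), (v, 37, 17, 4, 37), (v, 37, 17, 4, 4), (v, 37, 17, 6, 19), (v, 37, 17, 6, 37), (v, 37, 17, 6, 4), (x, 10, 37, 24, 26), (x, 10, 37, 24, 39), (x, 19, 16, 24, 26), (x, 19, 16, 24, 39), (x, 23, 20, 24, 26), (x, 23, 20, 24, 39)}.
Apply σ_{G != C}; surviving tuples: {(v, 29, 8, 1, 19), (v, 29, 8, 1, 37), (v, 29, 8, 1, 4), (v, 29, 8, 26, 19), (v, 29, 8, 26, 37), (v, 29, 8, 26, 4), (v, 29, 8, 31, 19), (v, 29, 8, 31, 37), (v, 29, 8, 31, 4), (v, 29, 8, 4, 19), (v, 29, 8, 4, 37), (v, 29, 8, 4, 4), (v, 29, 8, 6, 19), (v, 29, 8, 6, 37), (v, 29, 8, 6, 4), (v, 32, 17, 1, 19), (v, 32, 17, 1, 37), (v, 32, 17, 1, 4), (v, 32, 17, 26, 19), (v, 32, 17, 26, 37), (v, 32, 17, 26, 4), (v, 32, 17, 31, 19), (v, 32, 17, 31, 37), (v, 32, 17, 31, 4), (v, 32, 17, 4, 19), (v, 32, 17, 4, 37), (v, 32, 17, 4, 4), (v, 32, 17, 6, 19), (v, 32, 17, 6, 37), (v, 32, 17, 6, 4), (v, 37, 17, 1, 19), (v, 37, 17, 1, 4), (v, 37, 17, 26, 19), (v, 37, 17, 26, 4), (v, 37, 17, 31, 19), (v, 37, 17, 31, 4), (v, 37, 17, 4, 19), (v, 37, 17, 4, 4), (v, 37, 17, 6, 19), (v, 37, 17, 6, 4), (x, 10, 37, 24, 26), (x, 10, 37, 24, 39), (x, 19, 16, 24, 26), (x, 19, 16, 24, 39), (x, 23, 20, 24, 26), (x, 23, 20, 24, 39)}
Apply σ_{F <= C}; surviving tuples: {(v, 29, 8, 1, 19), (v, 29, 8, 1, 37), (v, 29, 8, 1, 4), (v, 29, 8, 26, 19), (v, 29, 8, 26, 37), (v, 29, 8, 26, 4), (v, 29, 8, 4, 19), (v, 29, 8, 4, 37), (v, 29, 8, 4, 4), (v, 29, 8, 6, 19), (v, 29, 8, 6, 37), (v, 29, 8, 6, 4), (v, 32, 17, 1, 19), (v, 32, 17, 1, 37), (v, 32, 17, 1, 4), (v, 32, 17, 26, 19), (v, 32, 17, 26, 37), (v, 32, 17, 26, 4), (v, 32, 17, 31, 19), (v, 32, 17, 31, 37), (v, 32, 17, 31, 4), (v, 32, 17, 4, 19), (v, 32, 17, 4, 37), (v, 32, 17, 4, 4), (v, 32, 17, 6, 19), (v, 32, 17, 6, 37), (v, 32, 17, 6, 4), (v, 37, 17, 1, 19), (v, 37, 17, 1, 4), (v, 37, 17, 26, 19), (v, 37, 17, 26, 4), (v, 37, 17, 31, 19), (v, 37, 17, 31, 4), (v, 37, 17, 4, 19), (v, 37, 17, 4, 4), (v, 37, 17, 6, 19), (v, 37, 17, 6, 4)}
Keep only column(s) D, B, C (34 duplicate(s) eliminated): {(v, 17, 32), (v, 17, 37), (v, 8, 29)}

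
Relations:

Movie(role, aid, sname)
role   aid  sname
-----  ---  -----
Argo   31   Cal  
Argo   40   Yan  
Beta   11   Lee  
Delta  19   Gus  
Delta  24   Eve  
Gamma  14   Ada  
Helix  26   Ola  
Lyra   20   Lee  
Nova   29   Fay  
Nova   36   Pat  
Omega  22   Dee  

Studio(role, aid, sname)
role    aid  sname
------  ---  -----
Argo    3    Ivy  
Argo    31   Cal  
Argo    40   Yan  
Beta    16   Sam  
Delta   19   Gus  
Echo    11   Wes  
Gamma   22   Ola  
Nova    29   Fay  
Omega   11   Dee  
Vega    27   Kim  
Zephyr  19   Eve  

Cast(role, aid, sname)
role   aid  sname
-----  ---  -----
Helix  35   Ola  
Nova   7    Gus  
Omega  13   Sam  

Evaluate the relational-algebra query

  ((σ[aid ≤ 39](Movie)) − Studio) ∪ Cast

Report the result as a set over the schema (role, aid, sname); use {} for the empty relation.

σ[aid ≤ 39]: keep tuples satisfying aid ≤ 39 → {(Argo, 31, Cal), (Beta, 11, Lee), (Delta, 19, Gus), (Delta, 24, Eve), (Gamma, 14, Ada), (Helix, 26, Ola), (Lyra, 20, Lee), (Nova, 29, Fay), (Nova, 36, Pat), (Omega, 22, Dee)}
Taking the difference: {(Beta, 11, Lee), (Delta, 24, Eve), (Gamma, 14, Ada), (Helix, 26, Ola), (Lyra, 20, Lee), (Nova, 36, Pat), (Omega, 22, Dee)}
Taking the union: {(Beta, 11, Lee), (Delta, 24, Eve), (Gamma, 14, Ada), (Helix, 26, Ola), (Helix, 35, Ola), (Lyra, 20, Lee), (Nova, 36, Pat), (Nova, 7, Gus), (Omega, 13, Sam), (Omega, 22, Dee)}

{(Beta, 11, Lee), (Delta, 24, Eve), (Gamma, 14, Ada), (Helix, 26, Ola), (Helix, 35, Ola), (Lyra, 20, Lee), (Nova, 36, Pat), (Nova, 7, Gus), (Omega, 13, Sam), (Omega, 22, Dee)}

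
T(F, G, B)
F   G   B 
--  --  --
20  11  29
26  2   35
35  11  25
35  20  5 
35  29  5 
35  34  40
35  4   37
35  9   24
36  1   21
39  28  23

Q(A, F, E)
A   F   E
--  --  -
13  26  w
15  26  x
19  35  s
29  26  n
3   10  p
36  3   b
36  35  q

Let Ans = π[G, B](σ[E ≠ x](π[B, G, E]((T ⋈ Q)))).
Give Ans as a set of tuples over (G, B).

{(11, 25), (2, 35), (20, 5), (29, 5), (34, 40), (4, 37), (9, 24)}

Joining T and Q on F yields {(26, 2, 35, 13, w), (26, 2, 35, 15, x), (26, 2, 35, 29, n), (35, 11, 25, 19, s), (35, 11, 25, 36, q), (35, 20, 5, 19, s), (35, 20, 5, 36, q), (35, 29, 5, 19, s), (35, 29, 5, 36, q), (35, 34, 40, 19, s), (35, 34, 40, 36, q), (35, 4, 37, 19, s), (35, 4, 37, 36, q), (35, 9, 24, 19, s), (35, 9, 24, 36, q)}.
π[B, G, E]: project onto (B, G, E) → {(24, 9, q), (24, 9, s), (25, 11, q), (25, 11, s), (35, 2, n), (35, 2, w), (35, 2, x), (37, 4, q), (37, 4, s), (40, 34, q), (40, 34, s), (5, 20, q), (5, 20, s), (5, 29, q), (5, 29, s)}
Filtering on E ≠ x leaves {(24, 9, q), (24, 9, s), (25, 11, q), (25, 11, s), (35, 2, n), (35, 2, w), (37, 4, q), (37, 4, s), (40, 34, q), (40, 34, s), (5, 20, q), (5, 20, s), (5, 29, q), (5, 29, s)}.
π[G, B]: project onto (G, B) (7 duplicate(s) eliminated) → {(11, 25), (2, 35), (20, 5), (29, 5), (34, 40), (4, 37), (9, 24)}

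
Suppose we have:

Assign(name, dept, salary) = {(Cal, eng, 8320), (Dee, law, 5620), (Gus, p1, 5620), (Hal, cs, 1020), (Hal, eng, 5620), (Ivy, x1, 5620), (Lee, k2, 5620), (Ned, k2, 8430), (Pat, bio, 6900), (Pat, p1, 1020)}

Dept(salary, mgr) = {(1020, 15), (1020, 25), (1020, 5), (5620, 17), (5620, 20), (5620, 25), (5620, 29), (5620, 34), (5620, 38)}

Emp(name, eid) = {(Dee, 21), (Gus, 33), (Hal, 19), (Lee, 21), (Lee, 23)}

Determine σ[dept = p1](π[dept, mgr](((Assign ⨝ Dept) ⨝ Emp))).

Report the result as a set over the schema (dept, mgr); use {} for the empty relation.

Natural join on salary: {(Dee, law, 5620, 17), (Dee, law, 5620, 20), (Dee, law, 5620, 25), (Dee, law, 5620, 29), (Dee, law, 5620, 34), (Dee, law, 5620, 38), (Gus, p1, 5620, 17), (Gus, p1, 5620, 20), (Gus, p1, 5620, 25), (Gus, p1, 5620, 29), (Gus, p1, 5620, 34), (Gus, p1, 5620, 38), (Hal, cs, 1020, 15), (Hal, cs, 1020, 25), (Hal, cs, 1020, 5), (Hal, eng, 5620, 17), (Hal, eng, 5620, 20), (Hal, eng, 5620, 25), (Hal, eng, 5620, 29), (Hal, eng, 5620, 34), (Hal, eng, 5620, 38), (Ivy, x1, 5620, 17), (Ivy, x1, 5620, 20), (Ivy, x1, 5620, 25), (Ivy, x1, 5620, 29), (Ivy, x1, 5620, 34), (Ivy, x1, 5620, 38), (Lee, k2, 5620, 17), (Lee, k2, 5620, 20), (Lee, k2, 5620, 25), (Lee, k2, 5620, 29), (Lee, k2, 5620, 34), (Lee, k2, 5620, 38), (Pat, p1, 1020, 15), (Pat, p1, 1020, 25), (Pat, p1, 1020, 5)}
Natural join on name: {(Dee, law, 5620, 17, 21), (Dee, law, 5620, 20, 21), (Dee, law, 5620, 25, 21), (Dee, law, 5620, 29, 21), (Dee, law, 5620, 34, 21), (Dee, law, 5620, 38, 21), (Gus, p1, 5620, 17, 33), (Gus, p1, 5620, 20, 33), (Gus, p1, 5620, 25, 33), (Gus, p1, 5620, 29, 33), (Gus, p1, 5620, 34, 33), (Gus, p1, 5620, 38, 33), (Hal, cs, 1020, 15, 19), (Hal, cs, 1020, 25, 19), (Hal, cs, 1020, 5, 19), (Hal, eng, 5620, 17, 19), (Hal, eng, 5620, 20, 19), (Hal, eng, 5620, 25, 19), (Hal, eng, 5620, 29, 19), (Hal, eng, 5620, 34, 19), (Hal, eng, 5620, 38, 19), (Lee, k2, 5620, 17, 21), (Lee, k2, 5620, 17, 23), (Lee, k2, 5620, 20, 21), (Lee, k2, 5620, 20, 23), (Lee, k2, 5620, 25, 21), (Lee, k2, 5620, 25, 23), (Lee, k2, 5620, 29, 21), (Lee, k2, 5620, 29, 23), (Lee, k2, 5620, 34, 21), (Lee, k2, 5620, 34, 23), (Lee, k2, 5620, 38, 21), (Lee, k2, 5620, 38, 23)}
Projecting to dept, mgr (6 duplicate(s) eliminated): {(cs, 15), (cs, 25), (cs, 5), (eng, 17), (eng, 20), (eng, 25), (eng, 29), (eng, 34), (eng, 38), (k2, 17), (k2, 20), (k2, 25), (k2, 29), (k2, 34), (k2, 38), (law, 17), (law, 20), (law, 25), (law, 29), (law, 34), (law, 38), (p1, 17), (p1, 20), (p1, 25), (p1, 29), (p1, 34), (p1, 38)}
Apply σ_{dept = p1}; surviving tuples: {(p1, 17), (p1, 20), (p1, 25), (p1, 29), (p1, 34), (p1, 38)}

{(p1, 17), (p1, 20), (p1, 25), (p1, 29), (p1, 34), (p1, 38)}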